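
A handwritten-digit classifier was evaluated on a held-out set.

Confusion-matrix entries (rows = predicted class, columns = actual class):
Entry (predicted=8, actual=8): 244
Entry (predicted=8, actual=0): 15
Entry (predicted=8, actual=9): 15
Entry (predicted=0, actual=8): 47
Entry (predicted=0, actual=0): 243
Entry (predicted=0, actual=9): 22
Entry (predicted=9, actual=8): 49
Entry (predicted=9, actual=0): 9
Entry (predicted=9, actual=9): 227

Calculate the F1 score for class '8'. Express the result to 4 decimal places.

0.7948

Take TP from the diagonal, FP from the rest of the '8' prediction marginal, FN from the rest of the '8' actual marginal.
F1 score = 2·TP/(2·TP+FP+FN).
8: TP=244, FP=15+15=30, FN=47+49=96 → 488/614 = 0.79479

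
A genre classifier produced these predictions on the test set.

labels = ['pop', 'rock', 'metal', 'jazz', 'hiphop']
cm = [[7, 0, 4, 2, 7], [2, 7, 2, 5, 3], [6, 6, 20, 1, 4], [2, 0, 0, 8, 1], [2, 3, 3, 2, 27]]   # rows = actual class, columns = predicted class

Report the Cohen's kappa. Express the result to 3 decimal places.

Observed agreement pₒ = trace/N = 69/124 = 0.5565
Expected agreement pₑ = Σ (rowᵢ·colᵢ)/N² = (20·19 + 19·16 + 37·29 + 11·18 + 37·42)/124² = 0.2282
κ = (pₒ − pₑ)/(1 − pₑ) = (0.5565 − 0.2282)/(1 − 0.2282) = 0.425

0.425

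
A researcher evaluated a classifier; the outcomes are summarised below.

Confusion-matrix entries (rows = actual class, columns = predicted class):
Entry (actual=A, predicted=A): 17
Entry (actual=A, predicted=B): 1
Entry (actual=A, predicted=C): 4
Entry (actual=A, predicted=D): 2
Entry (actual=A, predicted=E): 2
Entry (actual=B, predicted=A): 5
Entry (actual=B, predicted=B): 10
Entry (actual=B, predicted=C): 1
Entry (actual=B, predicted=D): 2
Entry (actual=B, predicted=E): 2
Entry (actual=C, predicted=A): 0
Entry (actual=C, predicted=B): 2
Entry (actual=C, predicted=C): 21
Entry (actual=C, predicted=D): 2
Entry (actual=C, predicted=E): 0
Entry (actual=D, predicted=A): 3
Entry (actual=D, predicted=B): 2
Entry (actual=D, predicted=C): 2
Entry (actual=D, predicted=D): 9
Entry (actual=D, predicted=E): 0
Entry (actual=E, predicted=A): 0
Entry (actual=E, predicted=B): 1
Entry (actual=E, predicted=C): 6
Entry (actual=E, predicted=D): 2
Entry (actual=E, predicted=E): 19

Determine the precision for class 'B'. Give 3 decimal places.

Take TP from the diagonal, FP from the rest of the 'B' prediction marginal, FN from the rest of the 'B' actual marginal.
precision = TP/(TP+FP).
B: TP=10, FP=1+2+2+1=6 → 10/16 = 0.6250

0.625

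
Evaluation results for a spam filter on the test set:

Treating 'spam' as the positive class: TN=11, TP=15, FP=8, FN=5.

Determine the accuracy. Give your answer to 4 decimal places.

Accuracy = (TP+TN)/N = (15+11)/39 = 0.6667

0.6667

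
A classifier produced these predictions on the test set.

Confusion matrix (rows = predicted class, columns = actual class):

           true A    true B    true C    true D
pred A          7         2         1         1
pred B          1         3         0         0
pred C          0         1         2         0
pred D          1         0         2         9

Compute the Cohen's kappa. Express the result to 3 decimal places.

Observed agreement pₒ = trace/N = 21/30 = 0.7000
Expected agreement pₑ = Σ (rowᵢ·colᵢ)/N² = (9·11 + 6·4 + 5·3 + 10·12)/30² = 0.2867
κ = (pₒ − pₑ)/(1 − pₑ) = (0.7000 − 0.2867)/(1 − 0.2867) = 0.579

0.579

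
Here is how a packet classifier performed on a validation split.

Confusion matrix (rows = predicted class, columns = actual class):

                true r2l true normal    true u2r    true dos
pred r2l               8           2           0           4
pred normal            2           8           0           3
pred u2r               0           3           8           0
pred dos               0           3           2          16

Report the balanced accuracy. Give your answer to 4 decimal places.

0.6989

Balanced accuracy = mean of per-class recall.
  r2l: recall = 8/10 = 0.80000
  normal: recall = 8/16 = 0.50000
  u2r: recall = 8/10 = 0.80000
  dos: recall = 16/23 = 0.69565
Mean = (0.80000 + 0.50000 + 0.80000 + 0.69565) / 4 = 0.6989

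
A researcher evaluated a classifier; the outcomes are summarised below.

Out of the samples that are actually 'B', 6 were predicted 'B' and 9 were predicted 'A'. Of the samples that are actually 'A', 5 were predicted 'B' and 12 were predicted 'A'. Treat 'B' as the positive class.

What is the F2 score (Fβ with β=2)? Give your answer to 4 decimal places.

0.4225

Fβ = (1+β²)·TP / ((1+β²)·TP + β²·FN + FP), with β²=4
= 5·6 / (5·6 + 4·9 + 5) = 0.4225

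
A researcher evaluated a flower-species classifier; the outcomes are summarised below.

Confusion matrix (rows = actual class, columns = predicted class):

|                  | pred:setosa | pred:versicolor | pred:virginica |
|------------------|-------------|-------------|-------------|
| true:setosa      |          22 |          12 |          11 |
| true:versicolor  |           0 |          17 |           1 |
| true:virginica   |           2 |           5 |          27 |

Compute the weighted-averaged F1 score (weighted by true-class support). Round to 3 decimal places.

0.676

Per-class F1 score (2·TP/(2·TP+FP+FN)):
  setosa: TP=22, FP=0+2=2, FN=12+11=23 → 44/69 = 0.6377
  versicolor: TP=17, FP=12+5=17, FN=0+1=1 → 34/52 = 0.6538
  virginica: TP=27, FP=11+1=12, FN=2+5=7 → 54/73 = 0.7397
Weighted-F1 score = Σ (supportᵢ/N)·F1 scoreᵢ with N=97: (45/97)·0.6377 + (18/97)·0.6538 + (34/97)·0.7397 = 0.676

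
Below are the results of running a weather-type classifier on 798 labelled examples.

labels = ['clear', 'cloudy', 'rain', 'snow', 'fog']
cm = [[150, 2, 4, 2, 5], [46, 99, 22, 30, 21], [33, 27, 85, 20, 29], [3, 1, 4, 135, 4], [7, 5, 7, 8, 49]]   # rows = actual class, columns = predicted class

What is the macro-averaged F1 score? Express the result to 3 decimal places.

0.634

Per-class F1 score (2·TP/(2·TP+FP+FN)):
  clear: TP=150, FP=46+33+3+7=89, FN=2+4+2+5=13 → 300/402 = 0.7463
  cloudy: TP=99, FP=2+27+1+5=35, FN=46+22+30+21=119 → 198/352 = 0.5625
  rain: TP=85, FP=4+22+4+7=37, FN=33+27+20+29=109 → 170/316 = 0.5380
  snow: TP=135, FP=2+30+20+8=60, FN=3+1+4+4=12 → 270/342 = 0.7895
  fog: TP=49, FP=5+21+29+4=59, FN=7+5+7+8=27 → 98/184 = 0.5326
Macro-F1 score = mean = (0.7463 + 0.5625 + 0.5380 + 0.7895 + 0.5326) / 5 = 0.634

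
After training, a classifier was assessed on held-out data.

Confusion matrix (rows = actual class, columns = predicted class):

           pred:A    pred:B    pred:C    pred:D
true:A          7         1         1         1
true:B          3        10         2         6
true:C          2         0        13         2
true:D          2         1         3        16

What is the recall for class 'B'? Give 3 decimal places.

recall = TP/(TP+FN).
B: TP=10, FN=3+2+6=11 → 10/21 = 0.4762

0.476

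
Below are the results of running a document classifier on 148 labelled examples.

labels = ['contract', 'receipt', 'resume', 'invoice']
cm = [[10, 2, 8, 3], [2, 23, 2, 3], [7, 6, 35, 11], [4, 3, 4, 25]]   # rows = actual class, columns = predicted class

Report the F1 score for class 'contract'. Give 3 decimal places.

0.435

Treat 'contract' as positive and all other classes as negative.
F1 score = 2·TP/(2·TP+FP+FN).
contract: TP=10, FP=2+7+4=13, FN=2+8+3=13 → 20/46 = 0.4348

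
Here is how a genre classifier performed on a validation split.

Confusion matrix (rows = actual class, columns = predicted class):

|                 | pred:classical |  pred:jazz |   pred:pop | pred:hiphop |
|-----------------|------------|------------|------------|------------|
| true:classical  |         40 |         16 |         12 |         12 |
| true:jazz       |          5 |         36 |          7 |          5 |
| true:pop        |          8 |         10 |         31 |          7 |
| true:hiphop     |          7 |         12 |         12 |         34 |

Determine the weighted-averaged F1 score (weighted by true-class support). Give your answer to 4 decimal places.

Per-class F1 score (2·TP/(2·TP+FP+FN)):
  classical: TP=40, FP=5+8+7=20, FN=16+12+12=40 → 80/140 = 0.57143
  jazz: TP=36, FP=16+10+12=38, FN=5+7+5=17 → 72/127 = 0.56693
  pop: TP=31, FP=12+7+12=31, FN=8+10+7=25 → 62/118 = 0.52542
  hiphop: TP=34, FP=12+5+7=24, FN=7+12+12=31 → 68/123 = 0.55285
Weighted-F1 score = Σ (supportᵢ/N)·F1 scoreᵢ with N=254: (80/254)·0.57143 + (53/254)·0.56693 + (56/254)·0.52542 + (65/254)·0.55285 = 0.5556

0.5556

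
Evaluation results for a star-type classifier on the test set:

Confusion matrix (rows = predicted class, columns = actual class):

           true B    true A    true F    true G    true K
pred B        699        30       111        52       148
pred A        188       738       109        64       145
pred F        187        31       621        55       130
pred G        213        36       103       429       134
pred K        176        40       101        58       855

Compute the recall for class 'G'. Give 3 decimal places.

0.652

One-vs-rest for 'G': TP = diagonal; FP = other classes predicted 'G'; FN = 'G' predicted as other.
recall = TP/(TP+FN).
G: TP=429, FN=52+64+55+58=229 → 429/658 = 0.6520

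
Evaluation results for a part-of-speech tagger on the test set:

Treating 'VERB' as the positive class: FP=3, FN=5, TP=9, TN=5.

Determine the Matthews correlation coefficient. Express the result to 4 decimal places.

0.2588

MCC = (TP·TN − FP·FN) / √((TP+FP)(TP+FN)(TN+FP)(TN+FN))
Numerator = 9·5 − 3·5 = 30
Denominator = √(12·14·8·10) = √13440 = 115.9310
MCC = 30 / 115.9310 = 0.2588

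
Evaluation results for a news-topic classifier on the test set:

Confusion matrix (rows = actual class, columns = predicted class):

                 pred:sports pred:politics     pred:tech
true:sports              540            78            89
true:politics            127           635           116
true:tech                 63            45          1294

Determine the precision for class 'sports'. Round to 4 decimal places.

precision = TP/(TP+FP).
sports: TP=540, FP=127+63=190 → 540/730 = 0.73973

0.7397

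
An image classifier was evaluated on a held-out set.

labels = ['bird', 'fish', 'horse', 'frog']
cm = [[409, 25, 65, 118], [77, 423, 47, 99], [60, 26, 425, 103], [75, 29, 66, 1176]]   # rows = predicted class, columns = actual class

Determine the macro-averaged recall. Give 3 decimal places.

0.748

Per-class recall (TP/(TP+FN)):
  bird: TP=409, FN=77+60+75=212 → 409/621 = 0.6586
  fish: TP=423, FN=25+26+29=80 → 423/503 = 0.8410
  horse: TP=425, FN=65+47+66=178 → 425/603 = 0.7048
  frog: TP=1176, FN=118+99+103=320 → 1176/1496 = 0.7861
Macro-recall = mean = (0.6586 + 0.8410 + 0.7048 + 0.7861) / 4 = 0.748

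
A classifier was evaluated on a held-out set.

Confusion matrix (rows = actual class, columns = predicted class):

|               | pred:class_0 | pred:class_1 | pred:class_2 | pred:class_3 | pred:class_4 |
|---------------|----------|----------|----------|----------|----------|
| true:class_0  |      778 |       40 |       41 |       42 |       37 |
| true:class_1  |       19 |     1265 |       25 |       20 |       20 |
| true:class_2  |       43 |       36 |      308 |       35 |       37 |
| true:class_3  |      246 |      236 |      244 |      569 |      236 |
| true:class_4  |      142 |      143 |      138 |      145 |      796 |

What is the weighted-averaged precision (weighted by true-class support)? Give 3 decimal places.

Per-class precision (TP/(TP+FP)):
  class_0: TP=778, FP=19+43+246+142=450 → 778/1228 = 0.6336
  class_1: TP=1265, FP=40+36+236+143=455 → 1265/1720 = 0.7355
  class_2: TP=308, FP=41+25+244+138=448 → 308/756 = 0.4074
  class_3: TP=569, FP=42+20+35+145=242 → 569/811 = 0.7016
  class_4: TP=796, FP=37+20+37+236=330 → 796/1126 = 0.7069
Weighted-precision = Σ (supportᵢ/N)·precisionᵢ with N=5641: (938/5641)·0.6336 + (1349/5641)·0.7355 + (459/5641)·0.4074 + (1531/5641)·0.7016 + (1364/5641)·0.7069 = 0.676

0.676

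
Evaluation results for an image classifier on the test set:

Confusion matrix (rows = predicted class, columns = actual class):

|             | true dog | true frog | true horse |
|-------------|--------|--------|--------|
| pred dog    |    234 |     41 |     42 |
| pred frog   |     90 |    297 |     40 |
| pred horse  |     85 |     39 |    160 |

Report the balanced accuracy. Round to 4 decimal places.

0.6737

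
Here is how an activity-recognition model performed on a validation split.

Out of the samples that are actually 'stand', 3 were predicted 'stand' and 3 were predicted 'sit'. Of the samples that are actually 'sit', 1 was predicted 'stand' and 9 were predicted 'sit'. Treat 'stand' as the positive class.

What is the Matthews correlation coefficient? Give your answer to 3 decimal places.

MCC = (TP·TN − FP·FN) / √((TP+FP)(TP+FN)(TN+FP)(TN+FN))
Numerator = 3·9 − 1·3 = 24
Denominator = √(4·6·10·12) = √2880 = 53.6656
MCC = 24 / 53.6656 = 0.447

0.447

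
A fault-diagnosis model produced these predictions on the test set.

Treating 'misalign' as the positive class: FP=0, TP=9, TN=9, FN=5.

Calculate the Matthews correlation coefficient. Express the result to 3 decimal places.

0.643

MCC = (TP·TN − FP·FN) / √((TP+FP)(TP+FN)(TN+FP)(TN+FN))
Numerator = 9·9 − 0·5 = 81
Denominator = √(9·14·9·14) = √15876 = 126.0000
MCC = 81 / 126.0000 = 0.643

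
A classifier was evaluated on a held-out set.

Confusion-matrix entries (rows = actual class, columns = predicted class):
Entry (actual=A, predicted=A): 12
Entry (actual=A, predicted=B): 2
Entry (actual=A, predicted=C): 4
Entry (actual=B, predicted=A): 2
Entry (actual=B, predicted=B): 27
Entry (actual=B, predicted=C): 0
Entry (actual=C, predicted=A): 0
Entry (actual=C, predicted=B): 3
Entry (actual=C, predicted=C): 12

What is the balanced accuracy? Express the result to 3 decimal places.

0.799

Balanced accuracy = mean of per-class recall.
  A: recall = 12/18 = 0.6667
  B: recall = 27/29 = 0.9310
  C: recall = 12/15 = 0.8000
Mean = (0.6667 + 0.9310 + 0.8000) / 3 = 0.799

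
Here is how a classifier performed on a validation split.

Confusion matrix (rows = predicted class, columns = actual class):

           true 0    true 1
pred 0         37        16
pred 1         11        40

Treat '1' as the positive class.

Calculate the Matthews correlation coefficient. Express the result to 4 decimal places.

MCC = (TP·TN − FP·FN) / √((TP+FP)(TP+FN)(TN+FP)(TN+FN))
Numerator = 40·37 − 11·16 = 1304
Denominator = √(51·56·48·53) = √7265664 = 2695.4896
MCC = 1304 / 2695.4896 = 0.4838

0.4838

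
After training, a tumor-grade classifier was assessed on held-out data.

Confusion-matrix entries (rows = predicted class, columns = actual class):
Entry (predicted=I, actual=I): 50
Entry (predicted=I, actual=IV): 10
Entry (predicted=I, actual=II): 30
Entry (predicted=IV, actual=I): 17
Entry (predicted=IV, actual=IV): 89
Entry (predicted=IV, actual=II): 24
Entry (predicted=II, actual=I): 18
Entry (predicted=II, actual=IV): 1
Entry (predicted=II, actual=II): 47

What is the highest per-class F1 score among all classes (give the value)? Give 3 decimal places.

Per-class F1 score (2·TP/(2·TP+FP+FN)):
  I: TP=50, FP=10+30=40, FN=17+18=35 → 100/175 = 0.5714
  IV: TP=89, FP=17+24=41, FN=10+1=11 → 178/230 = 0.7739
  II: TP=47, FP=18+1=19, FN=30+24=54 → 94/167 = 0.5629
Highest is class 'IV' with F1 score = 0.774.

0.774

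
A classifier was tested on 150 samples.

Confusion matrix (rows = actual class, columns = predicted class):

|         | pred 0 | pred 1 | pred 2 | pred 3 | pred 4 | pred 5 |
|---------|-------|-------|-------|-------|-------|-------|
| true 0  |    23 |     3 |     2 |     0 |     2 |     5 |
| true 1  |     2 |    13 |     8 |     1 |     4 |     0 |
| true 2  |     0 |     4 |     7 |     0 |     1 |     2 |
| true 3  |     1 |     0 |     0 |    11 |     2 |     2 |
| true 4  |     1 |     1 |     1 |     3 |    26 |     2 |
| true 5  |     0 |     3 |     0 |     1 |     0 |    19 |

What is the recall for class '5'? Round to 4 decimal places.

0.8261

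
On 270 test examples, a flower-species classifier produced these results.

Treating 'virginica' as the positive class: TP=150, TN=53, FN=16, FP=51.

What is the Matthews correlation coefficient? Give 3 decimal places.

0.461

MCC = (TP·TN − FP·FN) / √((TP+FP)(TP+FN)(TN+FP)(TN+FN))
Numerator = 150·53 − 51·16 = 7134
Denominator = √(201·166·104·69) = √239434416 = 15473.6685
MCC = 7134 / 15473.6685 = 0.461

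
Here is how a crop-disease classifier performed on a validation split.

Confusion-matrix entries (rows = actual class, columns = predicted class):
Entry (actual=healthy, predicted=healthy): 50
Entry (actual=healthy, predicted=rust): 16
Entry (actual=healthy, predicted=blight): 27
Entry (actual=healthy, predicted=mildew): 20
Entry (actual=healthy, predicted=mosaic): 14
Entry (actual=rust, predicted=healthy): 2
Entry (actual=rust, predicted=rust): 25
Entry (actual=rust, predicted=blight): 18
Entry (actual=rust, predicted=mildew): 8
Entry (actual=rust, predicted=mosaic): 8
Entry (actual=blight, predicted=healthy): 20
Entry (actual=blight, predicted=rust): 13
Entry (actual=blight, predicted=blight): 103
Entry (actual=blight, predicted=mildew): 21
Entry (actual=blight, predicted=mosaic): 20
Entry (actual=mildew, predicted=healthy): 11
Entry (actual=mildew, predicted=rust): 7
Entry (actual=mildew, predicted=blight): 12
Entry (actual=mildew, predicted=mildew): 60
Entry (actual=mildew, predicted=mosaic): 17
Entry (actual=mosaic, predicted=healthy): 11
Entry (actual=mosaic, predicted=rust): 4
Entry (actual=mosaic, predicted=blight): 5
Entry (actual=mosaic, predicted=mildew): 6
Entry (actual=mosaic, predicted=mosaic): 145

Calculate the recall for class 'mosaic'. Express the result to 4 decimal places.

Treat 'mosaic' as positive and all other classes as negative.
recall = TP/(TP+FN).
mosaic: TP=145, FN=11+4+5+6=26 → 145/171 = 0.84795

0.8480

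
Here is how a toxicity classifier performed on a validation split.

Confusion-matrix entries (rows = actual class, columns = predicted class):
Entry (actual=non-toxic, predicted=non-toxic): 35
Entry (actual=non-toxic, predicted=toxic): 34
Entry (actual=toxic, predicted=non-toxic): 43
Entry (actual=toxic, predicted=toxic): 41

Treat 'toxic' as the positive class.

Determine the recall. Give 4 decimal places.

Recall = TP/(TP+FN) = 41/(41+43) = 41/84 = 0.4881

0.4881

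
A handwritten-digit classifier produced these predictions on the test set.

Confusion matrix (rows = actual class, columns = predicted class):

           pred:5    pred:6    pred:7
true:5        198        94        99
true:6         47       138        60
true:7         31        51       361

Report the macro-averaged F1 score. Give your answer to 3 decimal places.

Per-class F1 score (2·TP/(2·TP+FP+FN)):
  5: TP=198, FP=47+31=78, FN=94+99=193 → 396/667 = 0.5937
  6: TP=138, FP=94+51=145, FN=47+60=107 → 276/528 = 0.5227
  7: TP=361, FP=99+60=159, FN=31+51=82 → 722/963 = 0.7497
Macro-F1 score = mean = (0.5937 + 0.5227 + 0.7497) / 3 = 0.622

0.622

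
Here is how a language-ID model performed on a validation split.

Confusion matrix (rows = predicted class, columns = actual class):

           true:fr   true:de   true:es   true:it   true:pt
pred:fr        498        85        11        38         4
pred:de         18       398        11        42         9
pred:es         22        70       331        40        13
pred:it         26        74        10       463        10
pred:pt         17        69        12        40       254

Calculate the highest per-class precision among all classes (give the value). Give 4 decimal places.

Per-class precision (TP/(TP+FP)):
  fr: TP=498, FP=85+11+38+4=138 → 498/636 = 0.78302
  de: TP=398, FP=18+11+42+9=80 → 398/478 = 0.83264
  es: TP=331, FP=22+70+40+13=145 → 331/476 = 0.69538
  it: TP=463, FP=26+74+10+10=120 → 463/583 = 0.79417
  pt: TP=254, FP=17+69+12+40=138 → 254/392 = 0.64796
Highest is class 'de' with precision = 0.8326.

0.8326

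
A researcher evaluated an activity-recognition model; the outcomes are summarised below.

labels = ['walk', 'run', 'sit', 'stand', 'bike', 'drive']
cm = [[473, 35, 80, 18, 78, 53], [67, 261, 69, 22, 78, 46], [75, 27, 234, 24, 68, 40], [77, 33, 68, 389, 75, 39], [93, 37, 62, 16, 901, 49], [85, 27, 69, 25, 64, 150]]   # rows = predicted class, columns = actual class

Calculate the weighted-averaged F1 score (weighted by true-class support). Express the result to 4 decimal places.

Per-class F1 score (2·TP/(2·TP+FP+FN)):
  walk: TP=473, FP=35+80+18+78+53=264, FN=67+75+77+93+85=397 → 946/1607 = 0.58867
  run: TP=261, FP=67+69+22+78+46=282, FN=35+27+33+37+27=159 → 522/963 = 0.54206
  sit: TP=234, FP=75+27+24+68+40=234, FN=80+69+68+62+69=348 → 468/1050 = 0.44571
  stand: TP=389, FP=77+33+68+75+39=292, FN=18+22+24+16+25=105 → 778/1175 = 0.66213
  bike: TP=901, FP=93+37+62+16+49=257, FN=78+78+68+75+64=363 → 1802/2422 = 0.74401
  drive: TP=150, FP=85+27+69+25+64=270, FN=53+46+40+39+49=227 → 300/797 = 0.37641
Weighted-F1 score = Σ (supportᵢ/N)·F1 scoreᵢ with N=4007: (870/4007)·0.58867 + (420/4007)·0.54206 + (582/4007)·0.44571 + (494/4007)·0.66213 + (1264/4007)·0.74401 + (377/4007)·0.37641 = 0.6011

0.6011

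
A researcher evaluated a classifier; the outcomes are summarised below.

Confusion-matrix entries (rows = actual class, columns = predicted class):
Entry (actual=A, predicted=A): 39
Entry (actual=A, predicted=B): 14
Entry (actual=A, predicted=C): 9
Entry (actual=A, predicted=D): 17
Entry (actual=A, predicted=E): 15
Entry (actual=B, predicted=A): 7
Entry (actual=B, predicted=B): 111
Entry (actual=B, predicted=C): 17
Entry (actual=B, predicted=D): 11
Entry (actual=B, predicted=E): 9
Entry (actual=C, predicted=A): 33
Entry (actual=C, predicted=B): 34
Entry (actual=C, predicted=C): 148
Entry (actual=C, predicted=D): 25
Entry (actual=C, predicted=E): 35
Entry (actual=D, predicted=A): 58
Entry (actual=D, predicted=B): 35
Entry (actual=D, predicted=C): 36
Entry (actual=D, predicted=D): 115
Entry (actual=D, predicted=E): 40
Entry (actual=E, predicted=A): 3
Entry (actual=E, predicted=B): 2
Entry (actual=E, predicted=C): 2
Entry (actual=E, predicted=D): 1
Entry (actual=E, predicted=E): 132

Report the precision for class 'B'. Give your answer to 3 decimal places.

0.566

precision = TP/(TP+FP).
B: TP=111, FP=14+34+35+2=85 → 111/196 = 0.5663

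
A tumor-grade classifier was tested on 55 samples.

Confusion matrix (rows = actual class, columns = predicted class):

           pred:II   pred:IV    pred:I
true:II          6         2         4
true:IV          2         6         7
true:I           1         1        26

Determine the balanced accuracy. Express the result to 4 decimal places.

Balanced accuracy = mean of per-class recall.
  II: recall = 6/12 = 0.50000
  IV: recall = 6/15 = 0.40000
  I: recall = 26/28 = 0.92857
Mean = (0.50000 + 0.40000 + 0.92857) / 3 = 0.6095

0.6095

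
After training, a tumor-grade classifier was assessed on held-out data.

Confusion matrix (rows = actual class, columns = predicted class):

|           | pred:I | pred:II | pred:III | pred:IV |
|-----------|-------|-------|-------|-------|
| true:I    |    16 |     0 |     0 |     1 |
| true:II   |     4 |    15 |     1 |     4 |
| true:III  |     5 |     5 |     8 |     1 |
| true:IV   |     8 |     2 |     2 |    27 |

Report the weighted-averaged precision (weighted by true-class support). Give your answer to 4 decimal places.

0.7104

Per-class precision (TP/(TP+FP)):
  I: TP=16, FP=4+5+8=17 → 16/33 = 0.48485
  II: TP=15, FP=0+5+2=7 → 15/22 = 0.68182
  III: TP=8, FP=0+1+2=3 → 8/11 = 0.72727
  IV: TP=27, FP=1+4+1=6 → 27/33 = 0.81818
Weighted-precision = Σ (supportᵢ/N)·precisionᵢ with N=99: (17/99)·0.48485 + (24/99)·0.68182 + (19/99)·0.72727 + (39/99)·0.81818 = 0.7104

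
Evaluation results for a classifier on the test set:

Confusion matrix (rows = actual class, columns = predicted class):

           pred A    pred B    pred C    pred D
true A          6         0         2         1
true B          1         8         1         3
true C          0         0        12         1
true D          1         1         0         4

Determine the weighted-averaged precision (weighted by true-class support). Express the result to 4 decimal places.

0.7652

Per-class precision (TP/(TP+FP)):
  A: TP=6, FP=1+0+1=2 → 6/8 = 0.75000
  B: TP=8, FP=0+0+1=1 → 8/9 = 0.88889
  C: TP=12, FP=2+1+0=3 → 12/15 = 0.80000
  D: TP=4, FP=1+3+1=5 → 4/9 = 0.44444
Weighted-precision = Σ (supportᵢ/N)·precisionᵢ with N=41: (9/41)·0.75000 + (13/41)·0.88889 + (13/41)·0.80000 + (6/41)·0.44444 = 0.7652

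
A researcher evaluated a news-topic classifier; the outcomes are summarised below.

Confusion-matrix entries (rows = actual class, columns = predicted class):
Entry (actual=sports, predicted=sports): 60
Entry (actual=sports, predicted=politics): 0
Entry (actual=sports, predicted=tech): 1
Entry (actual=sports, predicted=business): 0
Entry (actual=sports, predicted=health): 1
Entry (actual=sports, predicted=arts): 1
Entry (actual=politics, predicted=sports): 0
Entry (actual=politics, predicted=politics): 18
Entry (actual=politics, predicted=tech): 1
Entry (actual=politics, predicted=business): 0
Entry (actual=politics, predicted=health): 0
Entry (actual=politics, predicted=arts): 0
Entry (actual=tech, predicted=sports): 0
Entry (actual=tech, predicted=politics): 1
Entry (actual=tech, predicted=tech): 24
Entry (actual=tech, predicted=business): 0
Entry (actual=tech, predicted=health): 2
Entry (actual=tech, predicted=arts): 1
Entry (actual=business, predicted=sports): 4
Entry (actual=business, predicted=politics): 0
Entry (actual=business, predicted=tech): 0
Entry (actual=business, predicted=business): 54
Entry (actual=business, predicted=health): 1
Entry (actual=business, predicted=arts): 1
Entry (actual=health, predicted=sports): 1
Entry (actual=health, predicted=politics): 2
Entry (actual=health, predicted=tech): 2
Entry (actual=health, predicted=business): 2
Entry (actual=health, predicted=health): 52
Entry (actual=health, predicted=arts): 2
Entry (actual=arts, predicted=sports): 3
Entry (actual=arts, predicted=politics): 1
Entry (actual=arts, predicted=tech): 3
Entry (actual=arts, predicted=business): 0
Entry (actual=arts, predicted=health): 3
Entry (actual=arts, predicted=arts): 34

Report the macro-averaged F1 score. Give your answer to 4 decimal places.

0.8708

Per-class F1 score (2·TP/(2·TP+FP+FN)):
  sports: TP=60, FP=0+0+4+1+3=8, FN=0+1+0+1+1=3 → 120/131 = 0.91603
  politics: TP=18, FP=0+1+0+2+1=4, FN=0+1+0+0+0=1 → 36/41 = 0.87805
  tech: TP=24, FP=1+1+0+2+3=7, FN=0+1+0+2+1=4 → 48/59 = 0.81356
  business: TP=54, FP=0+0+0+2+0=2, FN=4+0+0+1+1=6 → 108/116 = 0.93103
  health: TP=52, FP=1+0+2+1+3=7, FN=1+2+2+2+2=9 → 104/120 = 0.86667
  arts: TP=34, FP=1+0+1+1+2=5, FN=3+1+3+0+3=10 → 68/83 = 0.81928
Macro-F1 score = mean = (0.91603 + 0.87805 + 0.81356 + 0.93103 + 0.86667 + 0.81928) / 6 = 0.8708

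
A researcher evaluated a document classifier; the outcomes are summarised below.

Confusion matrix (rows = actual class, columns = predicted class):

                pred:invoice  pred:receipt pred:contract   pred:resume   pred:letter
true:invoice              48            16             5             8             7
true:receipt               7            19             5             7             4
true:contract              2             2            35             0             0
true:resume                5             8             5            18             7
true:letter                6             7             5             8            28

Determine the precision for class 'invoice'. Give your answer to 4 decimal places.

Take TP from the diagonal, FP from the rest of the 'invoice' prediction marginal, FN from the rest of the 'invoice' actual marginal.
precision = TP/(TP+FP).
invoice: TP=48, FP=7+2+5+6=20 → 48/68 = 0.70588

0.7059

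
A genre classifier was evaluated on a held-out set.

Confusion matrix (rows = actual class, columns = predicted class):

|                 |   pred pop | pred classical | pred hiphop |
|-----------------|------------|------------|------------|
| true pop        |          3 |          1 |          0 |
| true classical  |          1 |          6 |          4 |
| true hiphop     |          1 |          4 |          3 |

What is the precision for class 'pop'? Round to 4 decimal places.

precision = TP/(TP+FP).
pop: TP=3, FP=1+1=2 → 3/5 = 0.60000

0.6000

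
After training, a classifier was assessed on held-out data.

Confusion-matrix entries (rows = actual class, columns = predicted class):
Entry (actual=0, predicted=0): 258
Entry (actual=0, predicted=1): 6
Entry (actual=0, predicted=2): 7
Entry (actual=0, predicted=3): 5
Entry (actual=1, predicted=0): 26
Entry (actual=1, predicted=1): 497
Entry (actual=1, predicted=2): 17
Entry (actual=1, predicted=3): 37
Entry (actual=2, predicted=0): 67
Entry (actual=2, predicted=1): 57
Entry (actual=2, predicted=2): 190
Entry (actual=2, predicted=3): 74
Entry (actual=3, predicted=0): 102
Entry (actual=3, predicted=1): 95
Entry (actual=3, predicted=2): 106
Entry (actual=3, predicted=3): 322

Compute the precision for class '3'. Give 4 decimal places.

0.7352

Treat '3' as positive and all other classes as negative.
precision = TP/(TP+FP).
3: TP=322, FP=5+37+74=116 → 322/438 = 0.73516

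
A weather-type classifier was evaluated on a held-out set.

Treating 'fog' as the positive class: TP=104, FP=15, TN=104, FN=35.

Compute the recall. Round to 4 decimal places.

0.7482

Recall = TP/(TP+FN) = 104/(104+35) = 104/139 = 0.7482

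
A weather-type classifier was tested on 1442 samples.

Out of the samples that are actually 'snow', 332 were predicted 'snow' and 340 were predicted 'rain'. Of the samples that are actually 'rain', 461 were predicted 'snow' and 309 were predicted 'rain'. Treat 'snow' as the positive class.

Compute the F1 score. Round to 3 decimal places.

Precision = TP/(TP+FP) = 332/793 = 0.4187
Recall = TP/(TP+FN) = 332/672 = 0.4940
F1 = 2·TP/(2·TP+FP+FN) = 664/1465 = 0.453

0.453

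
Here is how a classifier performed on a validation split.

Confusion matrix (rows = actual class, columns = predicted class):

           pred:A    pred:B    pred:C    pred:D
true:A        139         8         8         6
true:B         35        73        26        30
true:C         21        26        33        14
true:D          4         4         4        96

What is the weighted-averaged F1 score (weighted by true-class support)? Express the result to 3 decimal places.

Per-class F1 score (2·TP/(2·TP+FP+FN)):
  A: TP=139, FP=35+21+4=60, FN=8+8+6=22 → 278/360 = 0.7722
  B: TP=73, FP=8+26+4=38, FN=35+26+30=91 → 146/275 = 0.5309
  C: TP=33, FP=8+26+4=38, FN=21+26+14=61 → 66/165 = 0.4000
  D: TP=96, FP=6+30+14=50, FN=4+4+4=12 → 192/254 = 0.7559
Weighted-F1 score = Σ (supportᵢ/N)·F1 scoreᵢ with N=527: (161/527)·0.7722 + (164/527)·0.5309 + (94/527)·0.4000 + (108/527)·0.7559 = 0.627

0.627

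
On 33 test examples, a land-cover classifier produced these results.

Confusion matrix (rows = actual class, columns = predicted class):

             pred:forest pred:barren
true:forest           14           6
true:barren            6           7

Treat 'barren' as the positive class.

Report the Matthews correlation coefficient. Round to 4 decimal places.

MCC = (TP·TN − FP·FN) / √((TP+FP)(TP+FN)(TN+FP)(TN+FN))
Numerator = 7·14 − 6·6 = 62
Denominator = √(13·13·20·20) = √67600 = 260.0000
MCC = 62 / 260.0000 = 0.2385

0.2385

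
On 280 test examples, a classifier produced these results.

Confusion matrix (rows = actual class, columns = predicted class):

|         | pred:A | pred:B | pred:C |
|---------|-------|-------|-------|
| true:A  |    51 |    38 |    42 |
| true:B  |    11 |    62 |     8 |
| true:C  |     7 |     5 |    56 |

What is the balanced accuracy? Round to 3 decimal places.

Balanced accuracy = mean of per-class recall.
  A: recall = 51/131 = 0.3893
  B: recall = 62/81 = 0.7654
  C: recall = 56/68 = 0.8235
Mean = (0.3893 + 0.7654 + 0.8235) / 3 = 0.659

0.659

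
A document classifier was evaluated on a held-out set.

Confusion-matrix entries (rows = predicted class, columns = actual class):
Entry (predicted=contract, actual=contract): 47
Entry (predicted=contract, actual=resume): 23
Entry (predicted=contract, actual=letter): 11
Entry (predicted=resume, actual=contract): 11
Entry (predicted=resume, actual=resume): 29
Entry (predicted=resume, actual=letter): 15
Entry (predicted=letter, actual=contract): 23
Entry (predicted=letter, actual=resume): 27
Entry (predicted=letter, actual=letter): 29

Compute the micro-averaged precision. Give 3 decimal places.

Micro-averaging pools counts across classes: ΣTP=105, ΣFP=110, ΣFN=110.
Micro-precision = TP/(TP+FP) on pooled counts = 0.488 (equals overall accuracy in single-label multiclass).

0.488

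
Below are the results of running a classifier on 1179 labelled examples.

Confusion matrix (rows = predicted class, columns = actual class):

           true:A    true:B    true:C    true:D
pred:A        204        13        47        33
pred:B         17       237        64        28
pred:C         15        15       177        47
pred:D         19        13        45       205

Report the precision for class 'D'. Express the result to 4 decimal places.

0.7270

Take TP from the diagonal, FP from the rest of the 'D' prediction marginal, FN from the rest of the 'D' actual marginal.
precision = TP/(TP+FP).
D: TP=205, FP=19+13+45=77 → 205/282 = 0.72695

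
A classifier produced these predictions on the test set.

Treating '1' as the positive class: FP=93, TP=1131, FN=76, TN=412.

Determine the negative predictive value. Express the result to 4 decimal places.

0.8443

NPV = TN/(TN+FN) = 412/(412+76) = 0.8443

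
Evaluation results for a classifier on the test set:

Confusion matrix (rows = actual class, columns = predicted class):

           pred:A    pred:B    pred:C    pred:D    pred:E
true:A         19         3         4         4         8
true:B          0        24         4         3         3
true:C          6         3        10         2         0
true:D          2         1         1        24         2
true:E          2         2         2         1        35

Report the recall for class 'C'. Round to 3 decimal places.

0.476

One-vs-rest for 'C': TP = diagonal; FP = other classes predicted 'C'; FN = 'C' predicted as other.
recall = TP/(TP+FN).
C: TP=10, FN=6+3+2+0=11 → 10/21 = 0.4762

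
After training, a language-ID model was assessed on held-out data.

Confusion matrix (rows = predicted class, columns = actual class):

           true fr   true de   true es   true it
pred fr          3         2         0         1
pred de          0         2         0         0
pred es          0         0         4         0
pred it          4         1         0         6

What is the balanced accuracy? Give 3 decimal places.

0.671

Balanced accuracy = mean of per-class recall.
  fr: recall = 3/7 = 0.4286
  de: recall = 2/5 = 0.4000
  es: recall = 4/4 = 1.0000
  it: recall = 6/7 = 0.8571
Mean = (0.4286 + 0.4000 + 1.0000 + 0.8571) / 4 = 0.671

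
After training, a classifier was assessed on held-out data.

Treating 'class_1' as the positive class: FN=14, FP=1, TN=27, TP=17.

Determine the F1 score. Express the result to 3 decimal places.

0.694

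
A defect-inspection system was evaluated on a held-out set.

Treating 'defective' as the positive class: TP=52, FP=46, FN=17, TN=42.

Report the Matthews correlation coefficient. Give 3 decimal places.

0.237

MCC = (TP·TN − FP·FN) / √((TP+FP)(TP+FN)(TN+FP)(TN+FN))
Numerator = 52·42 − 46·17 = 1402
Denominator = √(98·69·88·59) = √35108304 = 5925.2261
MCC = 1402 / 5925.2261 = 0.237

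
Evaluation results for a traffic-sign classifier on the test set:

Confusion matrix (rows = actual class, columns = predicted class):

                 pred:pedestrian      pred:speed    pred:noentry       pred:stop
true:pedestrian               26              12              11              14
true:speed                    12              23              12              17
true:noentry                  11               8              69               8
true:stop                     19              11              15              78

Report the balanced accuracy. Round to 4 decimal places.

0.5312

Balanced accuracy = mean of per-class recall.
  pedestrian: recall = 26/63 = 0.41270
  speed: recall = 23/64 = 0.35938
  noentry: recall = 69/96 = 0.71875
  stop: recall = 78/123 = 0.63415
Mean = (0.41270 + 0.35938 + 0.71875 + 0.63415) / 4 = 0.5312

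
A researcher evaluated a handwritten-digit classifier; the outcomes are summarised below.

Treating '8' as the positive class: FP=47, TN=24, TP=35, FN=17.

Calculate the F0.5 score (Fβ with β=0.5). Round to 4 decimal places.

Fβ = (1+β²)·TP / ((1+β²)·TP + β²·FN + FP), with β²=1/4
= 1.25·35 / (1.25·35 + 0.25·17 + 47) = 0.4605

0.4605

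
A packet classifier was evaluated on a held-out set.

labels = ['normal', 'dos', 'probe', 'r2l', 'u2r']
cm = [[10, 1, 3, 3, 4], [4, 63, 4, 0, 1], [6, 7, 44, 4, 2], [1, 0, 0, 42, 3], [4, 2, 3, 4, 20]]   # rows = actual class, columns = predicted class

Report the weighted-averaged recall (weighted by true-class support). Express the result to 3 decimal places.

Per-class recall (TP/(TP+FN)):
  normal: TP=10, FN=1+3+3+4=11 → 10/21 = 0.4762
  dos: TP=63, FN=4+4+0+1=9 → 63/72 = 0.8750
  probe: TP=44, FN=6+7+4+2=19 → 44/63 = 0.6984
  r2l: TP=42, FN=1+0+0+3=4 → 42/46 = 0.9130
  u2r: TP=20, FN=4+2+3+4=13 → 20/33 = 0.6061
Weighted-recall = Σ (supportᵢ/N)·recallᵢ with N=235: (21/235)·0.4762 + (72/235)·0.8750 + (63/235)·0.6984 + (46/235)·0.9130 + (33/235)·0.6061 = 0.762

0.762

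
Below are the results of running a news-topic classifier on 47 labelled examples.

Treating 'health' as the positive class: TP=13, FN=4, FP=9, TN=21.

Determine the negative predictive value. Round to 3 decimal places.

0.840

NPV = TN/(TN+FN) = 21/(21+4) = 0.840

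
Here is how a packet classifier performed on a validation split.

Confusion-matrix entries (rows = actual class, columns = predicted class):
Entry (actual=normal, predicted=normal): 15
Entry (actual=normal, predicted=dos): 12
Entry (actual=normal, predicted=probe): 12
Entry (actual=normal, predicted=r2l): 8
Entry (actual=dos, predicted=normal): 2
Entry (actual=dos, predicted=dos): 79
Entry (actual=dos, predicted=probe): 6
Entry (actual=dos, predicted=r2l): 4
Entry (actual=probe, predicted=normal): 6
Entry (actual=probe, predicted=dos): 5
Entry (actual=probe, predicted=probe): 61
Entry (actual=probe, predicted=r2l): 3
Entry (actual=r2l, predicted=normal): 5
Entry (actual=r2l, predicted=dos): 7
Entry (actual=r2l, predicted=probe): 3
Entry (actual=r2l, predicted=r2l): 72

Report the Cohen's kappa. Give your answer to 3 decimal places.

0.666

Observed agreement pₒ = trace/N = 227/300 = 0.7567
Expected agreement pₑ = Σ (rowᵢ·colᵢ)/N² = (47·28 + 91·103 + 75·82 + 87·87)/300² = 0.2712
κ = (pₒ − pₑ)/(1 − pₑ) = (0.7567 − 0.2712)/(1 − 0.2712) = 0.666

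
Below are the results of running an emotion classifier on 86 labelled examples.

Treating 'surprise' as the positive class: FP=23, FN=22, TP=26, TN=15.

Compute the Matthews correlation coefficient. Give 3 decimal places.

MCC = (TP·TN − FP·FN) / √((TP+FP)(TP+FN)(TN+FP)(TN+FN))
Numerator = 26·15 − 23·22 = -116
Denominator = √(49·48·38·37) = √3306912 = 1818.4917
MCC = -116 / 1818.4917 = -0.064

-0.064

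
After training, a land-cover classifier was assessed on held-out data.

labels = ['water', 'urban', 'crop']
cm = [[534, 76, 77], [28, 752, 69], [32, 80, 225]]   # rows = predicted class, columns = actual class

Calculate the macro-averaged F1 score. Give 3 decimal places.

Per-class F1 score (2·TP/(2·TP+FP+FN)):
  water: TP=534, FP=76+77=153, FN=28+32=60 → 1068/1281 = 0.8337
  urban: TP=752, FP=28+69=97, FN=76+80=156 → 1504/1757 = 0.8560
  crop: TP=225, FP=32+80=112, FN=77+69=146 → 450/708 = 0.6356
Macro-F1 score = mean = (0.8337 + 0.8560 + 0.6356) / 3 = 0.775

0.775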